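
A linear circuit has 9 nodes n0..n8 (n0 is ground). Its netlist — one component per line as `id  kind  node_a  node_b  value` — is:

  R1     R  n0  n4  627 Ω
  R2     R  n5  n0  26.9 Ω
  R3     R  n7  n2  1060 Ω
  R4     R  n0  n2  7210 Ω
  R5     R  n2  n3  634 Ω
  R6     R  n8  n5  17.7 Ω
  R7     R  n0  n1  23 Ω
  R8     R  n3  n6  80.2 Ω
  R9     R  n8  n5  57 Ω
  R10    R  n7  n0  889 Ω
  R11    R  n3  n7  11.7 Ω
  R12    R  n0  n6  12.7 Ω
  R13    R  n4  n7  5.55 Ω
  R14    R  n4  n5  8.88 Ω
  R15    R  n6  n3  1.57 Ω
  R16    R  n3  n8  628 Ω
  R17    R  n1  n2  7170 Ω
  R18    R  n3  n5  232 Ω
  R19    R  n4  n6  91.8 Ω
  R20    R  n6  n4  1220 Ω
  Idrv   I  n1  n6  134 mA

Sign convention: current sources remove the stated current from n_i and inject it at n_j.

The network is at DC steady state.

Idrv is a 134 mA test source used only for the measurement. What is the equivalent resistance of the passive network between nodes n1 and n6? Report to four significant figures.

Apply KCL at each of the 8 non-ground nodes and solve the resulting linear system.
Node n1: branches {R7, R17, Idrv} → V_1 = -3.069
Node n2: branches {R3, R4, R5, R17} → V_2 = 0.9184
Node n3: branches {R5, R8, R11, R15, R16, R18} → V_3 = 1.283
Node n4: branches {R1, R13, R14, R19, R20} → V_4 = 0.9221
Node n5: branches {R2, R6, R9, R14, R18} → V_5 = 0.7155
Node n6: branches {R8, R12, R15, R19, R20, Idrv} → V_6 = 1.322
Node n7: branches {R3, R10, R11, R13} → V_7 = 1.033
Node n8: branches {R6, R9, R16} → V_8 = 0.7275

R_eq = 32.77 Ω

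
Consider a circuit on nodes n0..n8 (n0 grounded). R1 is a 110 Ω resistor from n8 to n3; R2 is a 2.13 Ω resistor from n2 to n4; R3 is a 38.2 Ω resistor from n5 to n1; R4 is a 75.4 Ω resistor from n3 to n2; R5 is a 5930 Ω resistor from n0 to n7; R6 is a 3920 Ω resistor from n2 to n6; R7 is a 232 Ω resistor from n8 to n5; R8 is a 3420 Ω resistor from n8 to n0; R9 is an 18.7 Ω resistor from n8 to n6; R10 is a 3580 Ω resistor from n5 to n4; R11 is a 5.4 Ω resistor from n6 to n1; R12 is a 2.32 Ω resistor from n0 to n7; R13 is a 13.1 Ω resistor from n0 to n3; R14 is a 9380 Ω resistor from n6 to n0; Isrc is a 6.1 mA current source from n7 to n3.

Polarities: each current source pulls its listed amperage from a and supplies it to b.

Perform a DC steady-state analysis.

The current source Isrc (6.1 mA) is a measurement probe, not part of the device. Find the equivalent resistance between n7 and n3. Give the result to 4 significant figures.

Element admittances at DC:
  Y(R1) = 0.009091 S between n8,n3
  Y(R2) = 0.4695 S between n2,n4
  Y(R3) = 0.02618 S between n5,n1
  Y(R4) = 0.01326 S between n3,n2
  Y(R5) = 0.0001686 S between n0,n7
  Y(R6) = 0.0002551 S between n2,n6
  Y(R7) = 0.004310 S between n8,n5
  Y(R8) = 0.0002924 S between n8,n0
  Y(R9) = 0.05348 S between n8,n6
  Y(R10) = 0.0002793 S between n5,n4
  Y(R11) = 0.1852 S between n6,n1
  Y(R12) = 0.4310 S between n0,n7
  Y(R13) = 0.07634 S between n0,n3
  Y(R14) = 0.0001066 S between n6,n0
  Isrc: injects 0.0061 A into n3 (from n7)
Assemble and solve the 8×8 MNA system:
  V(n1)=0.07624  V(n2)=0.07939  V(n3)=0.07951  V(n4)=0.07938  V(n5)=0.07628  V(n6)=0.07623  V(n7)=-0.01415  V(n8)=0.07635

R_eq = 15.35 Ω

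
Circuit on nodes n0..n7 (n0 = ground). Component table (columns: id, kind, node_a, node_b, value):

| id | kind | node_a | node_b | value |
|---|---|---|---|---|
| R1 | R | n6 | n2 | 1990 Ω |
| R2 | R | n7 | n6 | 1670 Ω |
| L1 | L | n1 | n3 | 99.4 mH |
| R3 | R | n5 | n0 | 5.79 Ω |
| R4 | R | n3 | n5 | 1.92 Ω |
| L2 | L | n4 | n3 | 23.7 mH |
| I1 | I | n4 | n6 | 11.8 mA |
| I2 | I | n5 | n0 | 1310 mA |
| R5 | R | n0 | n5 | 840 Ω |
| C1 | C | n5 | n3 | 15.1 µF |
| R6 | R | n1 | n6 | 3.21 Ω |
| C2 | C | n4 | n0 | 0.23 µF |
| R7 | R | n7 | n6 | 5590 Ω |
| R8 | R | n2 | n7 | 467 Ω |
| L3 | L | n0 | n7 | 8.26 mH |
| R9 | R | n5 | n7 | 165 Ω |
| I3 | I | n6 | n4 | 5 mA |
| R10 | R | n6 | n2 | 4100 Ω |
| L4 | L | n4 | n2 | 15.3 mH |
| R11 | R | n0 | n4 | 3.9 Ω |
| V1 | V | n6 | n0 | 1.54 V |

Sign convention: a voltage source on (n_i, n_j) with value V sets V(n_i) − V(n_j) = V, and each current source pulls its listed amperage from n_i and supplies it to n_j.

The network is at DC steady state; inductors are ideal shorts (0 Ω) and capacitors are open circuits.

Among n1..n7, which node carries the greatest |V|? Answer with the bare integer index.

5

Element admittances at DC:
  Y(R1) = 0.0005025 S between n6,n2
  Y(R2) = 0.0005988 S between n7,n6
  L1: short n1↔n3 (DC inductor)
  Y(R3) = 0.1727 S between n5,n0
  Y(R4) = 0.5208 S between n3,n5
  L2: short n4↔n3 (DC inductor)
  I1: injects 0.0118 A into n6 (from n4)
  I2: injects 1.31 A into n0 (from n5)
  Y(R5) = 0.001190 S between n0,n5
  Y(C1) = 0.000 S between n5,n3
  Y(R6) = 0.3115 S between n1,n6
  Y(C2) = 0.000 S between n4,n0
  Y(R7) = 0.0001789 S between n7,n6
  Y(R8) = 0.002141 S between n2,n7
  L3: short n0↔n7 (DC inductor)
  Y(R9) = 0.006061 S between n5,n7
  I3: injects 0.005 A into n4 (from n6)
  Y(R10) = 0.0002439 S between n6,n2
  L4: short n4↔n2 (DC inductor)
  Y(R11) = 0.2564 S between n0,n4
  V1: constraint V(n6)−V(n0) = 1.54
Assemble and solve the 12×12 MNA system:
  V(n1)=-0.7089  V(n2)=-0.7089  V(n3)=-0.7089  V(n4)=-0.7089  V(n5)=-2.396  V(n6)=1.540  V(n7)=0.000
  i(L1)=0.7006  i(L2)=0.1782  i(L3)=0.01484  i(L4)=-0.003197  i(V1)=-0.6967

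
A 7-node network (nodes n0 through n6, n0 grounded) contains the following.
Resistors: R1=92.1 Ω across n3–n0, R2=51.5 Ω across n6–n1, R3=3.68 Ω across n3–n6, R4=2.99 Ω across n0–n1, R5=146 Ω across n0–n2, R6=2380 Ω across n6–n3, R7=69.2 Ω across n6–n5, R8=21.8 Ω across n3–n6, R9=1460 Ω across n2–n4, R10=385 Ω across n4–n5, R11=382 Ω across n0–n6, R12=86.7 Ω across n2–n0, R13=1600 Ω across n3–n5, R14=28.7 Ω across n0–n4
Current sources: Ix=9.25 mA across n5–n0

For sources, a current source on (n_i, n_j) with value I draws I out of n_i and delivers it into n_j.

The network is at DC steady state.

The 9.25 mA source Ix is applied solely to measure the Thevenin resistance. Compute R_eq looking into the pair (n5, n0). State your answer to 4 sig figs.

Apply KCL at each of the 6 non-ground nodes and solve the resulting linear system.
Node n1: branches {R2, R4} → V_1 = -0.01302
Node n2: branches {R5, R9, R12} → V_2 = -0.001795
Node n3: branches {R1, R3, R6, R8, R13} → V_3 = -0.2304
Node n4: branches {R9, R10, R14} → V_4 = -0.04996
Node n5: branches {R7, R10, R13, Ix} → V_5 = -0.7329
Node n6: branches {R2, R3, R6, R7, R8, R11} → V_6 = -0.2372

R_eq = 79.23 Ω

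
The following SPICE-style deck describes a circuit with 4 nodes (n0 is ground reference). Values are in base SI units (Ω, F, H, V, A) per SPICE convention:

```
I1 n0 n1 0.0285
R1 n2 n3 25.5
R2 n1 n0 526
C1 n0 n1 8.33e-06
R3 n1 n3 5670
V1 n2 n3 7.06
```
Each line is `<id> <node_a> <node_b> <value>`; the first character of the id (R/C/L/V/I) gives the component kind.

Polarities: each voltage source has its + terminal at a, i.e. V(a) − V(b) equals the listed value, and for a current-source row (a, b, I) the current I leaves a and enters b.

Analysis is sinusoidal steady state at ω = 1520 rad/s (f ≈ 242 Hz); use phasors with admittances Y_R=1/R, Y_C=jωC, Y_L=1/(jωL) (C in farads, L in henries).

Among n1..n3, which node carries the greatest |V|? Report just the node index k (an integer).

2

Apply KCL at each of the 3 non-ground nodes and solve the resulting linear system.
Node n1: branches {I1, R2, C1, R3} → V_1 = 0.3305-2.201j
Node n2: branches {R1, V1} → V_2 = 7.391-2.201j
Node n3: branches {R1, R3, V1} → V_3 = 0.3305-2.201j
Source currents: i(V1)=-0.2769+0.000j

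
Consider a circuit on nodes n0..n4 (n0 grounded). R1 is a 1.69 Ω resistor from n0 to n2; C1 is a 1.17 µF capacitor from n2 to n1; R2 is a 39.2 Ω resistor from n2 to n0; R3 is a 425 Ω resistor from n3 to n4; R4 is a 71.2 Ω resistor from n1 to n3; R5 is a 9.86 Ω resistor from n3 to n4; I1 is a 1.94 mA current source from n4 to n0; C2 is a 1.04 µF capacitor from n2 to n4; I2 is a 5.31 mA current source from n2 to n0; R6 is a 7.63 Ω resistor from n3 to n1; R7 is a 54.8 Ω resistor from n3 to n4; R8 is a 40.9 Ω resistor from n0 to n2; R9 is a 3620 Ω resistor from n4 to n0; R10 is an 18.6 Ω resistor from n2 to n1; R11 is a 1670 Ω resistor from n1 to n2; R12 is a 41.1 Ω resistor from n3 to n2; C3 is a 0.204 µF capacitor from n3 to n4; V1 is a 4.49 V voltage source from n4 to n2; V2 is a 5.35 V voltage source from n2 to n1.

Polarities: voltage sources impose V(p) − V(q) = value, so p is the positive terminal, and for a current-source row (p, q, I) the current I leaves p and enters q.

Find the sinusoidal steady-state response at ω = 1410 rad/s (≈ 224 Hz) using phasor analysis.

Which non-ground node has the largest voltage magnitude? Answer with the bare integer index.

MNA unknowns: 4 node voltages V₁..V_4 plus 2 source currents (V1, V2)
R1: Y=0.5917+0.000j on G[0,2]
C1: Y=0.000+0.001650j on G[2,1]
R2: Y=0.02551+0.000j on G[2,0]
R3: Y=0.002353+0.000j on G[3,4]
R4: Y=0.01404+0.000j on G[1,3]
R5: Y=0.1014+0.000j on G[3,4]
I1: z[4]−=0.00194, z[0]+=0.00194
C2: Y=0.000+0.001466j on G[2,4]
I2: z[2]−=0.00531, z[0]+=0.00531
R6: Y=0.1311+0.000j on G[3,1]
R7: Y=0.01825+0.000j on G[3,4]
R8: Y=0.02445+0.000j on G[0,2]
R9: Y=0.0002762+0.000j on G[4,0]
R10: Y=0.05376+0.000j on G[2,1]
R11: Y=0.0005988+0.000j on G[1,2]
R12: Y=0.02433+0.000j on G[3,2]
C3: Y=0.000+0.0002876j on G[3,4]
V1: row V4−V2=4.49, i_V1 at 4,2
V2: row V2−V1=5.35, i_V2 at 2,1
solve → V1=-5.363+0.000j, V2=-0.01323+0.000j, V3=-0.7970+0.005205j, V4=4.477+0.000j
aux → i_V1=-0.6467-0.007466j, i_V2=-0.9534-0.009581j

1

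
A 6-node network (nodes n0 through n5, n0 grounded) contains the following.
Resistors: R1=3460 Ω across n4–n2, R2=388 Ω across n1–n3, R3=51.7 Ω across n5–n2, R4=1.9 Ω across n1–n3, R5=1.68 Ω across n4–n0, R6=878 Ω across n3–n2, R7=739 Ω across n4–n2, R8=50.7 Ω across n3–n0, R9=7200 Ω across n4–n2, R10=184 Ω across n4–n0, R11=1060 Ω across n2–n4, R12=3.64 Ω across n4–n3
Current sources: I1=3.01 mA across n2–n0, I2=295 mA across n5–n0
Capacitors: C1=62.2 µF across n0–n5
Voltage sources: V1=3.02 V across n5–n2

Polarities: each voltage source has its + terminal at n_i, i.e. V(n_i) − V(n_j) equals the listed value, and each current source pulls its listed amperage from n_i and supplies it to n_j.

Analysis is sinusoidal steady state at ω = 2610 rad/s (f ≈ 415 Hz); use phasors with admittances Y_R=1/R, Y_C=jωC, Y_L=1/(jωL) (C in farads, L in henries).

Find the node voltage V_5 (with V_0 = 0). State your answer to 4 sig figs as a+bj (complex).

-0.04167+1.763j V

Apply KCL at each of the 5 non-ground nodes and solve the resulting linear system.
Node n1: branches {R2, R4} → V_1 = -0.02908+0.01675j
Node n2: branches {R1, R3, R6, I1, R7, R9, R11, V1} → V_2 = -3.062+1.763j
Node n3: branches {R2, R4, R6, R8, R12} → V_3 = -0.02908+0.01675j
Node n4: branches {R1, R5, R7, R9, R10, R11, R12} → V_4 = -0.01860+0.01071j
Node n5: branches {R3, C1, I2, V1} → V_5 = -0.04167+1.763j
Source currents: i(V1)=-0.06715+0.006764j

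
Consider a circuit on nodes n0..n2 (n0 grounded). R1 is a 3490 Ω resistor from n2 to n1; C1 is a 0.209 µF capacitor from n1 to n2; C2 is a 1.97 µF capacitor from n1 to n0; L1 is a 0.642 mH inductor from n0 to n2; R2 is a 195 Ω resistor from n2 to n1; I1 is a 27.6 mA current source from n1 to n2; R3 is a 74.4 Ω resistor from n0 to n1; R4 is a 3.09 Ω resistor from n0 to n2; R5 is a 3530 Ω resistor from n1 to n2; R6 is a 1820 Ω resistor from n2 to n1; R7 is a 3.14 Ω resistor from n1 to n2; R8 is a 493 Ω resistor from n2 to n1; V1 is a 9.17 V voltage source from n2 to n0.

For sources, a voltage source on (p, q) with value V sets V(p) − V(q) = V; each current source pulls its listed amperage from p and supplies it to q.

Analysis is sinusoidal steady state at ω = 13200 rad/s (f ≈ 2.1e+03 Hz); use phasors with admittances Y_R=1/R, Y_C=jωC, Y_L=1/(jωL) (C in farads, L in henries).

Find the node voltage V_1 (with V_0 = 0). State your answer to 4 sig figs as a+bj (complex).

8.671-0.6588j V

Apply KCL at each of the 2 non-ground nodes and solve the resulting linear system.
Node n1: branches {R1, C1, C2, R2, I1, R3, R5, R6, R7, R8} → V_1 = 8.671-0.6588j
Node n2: branches {R1, C1, L1, R2, I1, R4, R5, R6, R7, R8, V1} → V_2 = 9.170+0.000j
Source currents: i(V1)=-3.101+0.8655j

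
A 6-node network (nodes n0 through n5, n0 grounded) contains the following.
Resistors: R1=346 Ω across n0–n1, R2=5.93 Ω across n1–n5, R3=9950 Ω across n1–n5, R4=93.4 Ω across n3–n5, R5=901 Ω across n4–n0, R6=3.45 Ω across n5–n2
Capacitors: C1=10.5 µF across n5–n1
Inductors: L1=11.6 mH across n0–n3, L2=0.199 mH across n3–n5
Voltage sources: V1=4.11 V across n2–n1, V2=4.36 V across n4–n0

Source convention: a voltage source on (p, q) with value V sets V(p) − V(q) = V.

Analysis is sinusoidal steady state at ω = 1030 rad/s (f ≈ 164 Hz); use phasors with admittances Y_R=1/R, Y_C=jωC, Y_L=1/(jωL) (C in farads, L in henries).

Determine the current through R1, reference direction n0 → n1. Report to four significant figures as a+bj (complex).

0.007442-0.0004345j A

Apply KCL at each of the 5 non-ground nodes and solve the resulting linear system.
Node n1: branches {R1, C1, R2, R3, V1} → V_1 = -2.575+0.1503j
Node n2: branches {R6, V1} → V_2 = 1.535+0.1503j
Node n3: branches {L1, R4, L2} → V_3 = 0.005191+0.08891j
Node n4: branches {R5, V2} → V_4 = 4.360+0.000j
Node n5: branches {C1, R2, R3, R4, L2, R6} → V_5 = 0.005284+0.09044j
Source currents: i(V1)=-0.4434-0.01736j, i(V2)=-0.004839+0.000j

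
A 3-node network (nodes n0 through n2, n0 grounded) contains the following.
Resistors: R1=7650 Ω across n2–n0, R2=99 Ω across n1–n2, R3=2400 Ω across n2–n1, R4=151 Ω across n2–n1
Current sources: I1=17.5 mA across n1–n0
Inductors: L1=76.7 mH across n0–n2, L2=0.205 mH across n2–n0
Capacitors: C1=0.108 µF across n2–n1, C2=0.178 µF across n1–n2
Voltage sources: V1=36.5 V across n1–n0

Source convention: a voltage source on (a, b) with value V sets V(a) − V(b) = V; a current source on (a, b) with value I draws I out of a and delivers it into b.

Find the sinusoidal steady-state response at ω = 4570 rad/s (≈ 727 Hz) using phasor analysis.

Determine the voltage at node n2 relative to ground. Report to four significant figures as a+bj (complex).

-0.03516+0.5858j V

Apply KCL at each of the 2 non-ground nodes and solve the resulting linear system.
Node n1: branches {I1, R2, C1, R3, R4, C2, V1} → V_1 = 36.50+0.000j
Node n2: branches {R1, L1, L2, R2, C1, R3, R4, C2} → V_2 = -0.03516+0.5858j
Source currents: i(V1)=-0.6445-0.03771j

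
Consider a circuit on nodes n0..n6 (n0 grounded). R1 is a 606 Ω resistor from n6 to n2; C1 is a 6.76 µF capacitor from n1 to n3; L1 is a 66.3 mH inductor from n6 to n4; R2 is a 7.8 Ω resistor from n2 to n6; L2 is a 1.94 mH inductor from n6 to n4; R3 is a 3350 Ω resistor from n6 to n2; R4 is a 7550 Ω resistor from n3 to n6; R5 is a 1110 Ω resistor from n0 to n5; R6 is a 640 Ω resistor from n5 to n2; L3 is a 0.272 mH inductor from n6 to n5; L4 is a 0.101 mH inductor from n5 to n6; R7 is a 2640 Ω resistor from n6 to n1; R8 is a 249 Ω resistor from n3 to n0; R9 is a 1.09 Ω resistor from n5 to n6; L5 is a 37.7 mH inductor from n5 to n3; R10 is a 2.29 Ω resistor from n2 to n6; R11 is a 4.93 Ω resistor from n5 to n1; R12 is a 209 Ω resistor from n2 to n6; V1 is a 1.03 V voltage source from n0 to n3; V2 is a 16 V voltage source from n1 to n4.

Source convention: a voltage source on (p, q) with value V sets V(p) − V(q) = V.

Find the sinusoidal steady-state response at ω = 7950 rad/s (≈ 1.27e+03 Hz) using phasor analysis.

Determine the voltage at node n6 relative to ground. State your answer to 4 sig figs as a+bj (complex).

Element admittances at ω=7950 rad/s:
  Y(R1) = 0.001650+0.000j S between n6,n2
  Y(C1) = 0.000+0.05374j S between n1,n3
  Y(L1) = 0.000-0.001897j S between n6,n4
  Y(R2) = 0.1282+0.000j S between n2,n6
  Y(L2) = 0.000-0.06484j S between n6,n4
  Y(R3) = 0.0002985+0.000j S between n6,n2
  Y(R4) = 0.0001325+0.000j S between n3,n6
  Y(R5) = 0.0009009+0.000j S between n0,n5
  Y(R6) = 0.001563+0.000j S between n5,n2
  Y(L3) = 0.000-0.4624j S between n6,n5
  Y(L4) = 0.000-1.245j S between n5,n6
  Y(R7) = 0.0003788+0.000j S between n6,n1
  Y(R8) = 0.004016+0.000j S between n3,n0
  Y(R9) = 0.9174+0.000j S between n5,n6
  Y(L5) = 0.000-0.003337j S between n5,n3
  Y(R10) = 0.4367+0.000j S between n2,n6
  Y(R11) = 0.2028+0.000j S between n5,n1
  Y(R12) = 0.004785+0.000j S between n2,n6
  V1: constraint V(n0)−V(n3) = 1.03
  V2: constraint V(n1)−V(n4) = 16
Assemble and solve the 8×8 MNA system:
  V(n1)=-1.232+0.2430j  V(n2)=-3.303+4.850j  V(n3)=-1.030+0.000j  V(n4)=-17.23+0.2430j  V(n5)=-2.809+4.763j  V(n6)=-3.304+4.851j
  i(V1)=-0.006667+0.004291j  i(V2)=-0.3075+0.9295j

-3.304+4.851j V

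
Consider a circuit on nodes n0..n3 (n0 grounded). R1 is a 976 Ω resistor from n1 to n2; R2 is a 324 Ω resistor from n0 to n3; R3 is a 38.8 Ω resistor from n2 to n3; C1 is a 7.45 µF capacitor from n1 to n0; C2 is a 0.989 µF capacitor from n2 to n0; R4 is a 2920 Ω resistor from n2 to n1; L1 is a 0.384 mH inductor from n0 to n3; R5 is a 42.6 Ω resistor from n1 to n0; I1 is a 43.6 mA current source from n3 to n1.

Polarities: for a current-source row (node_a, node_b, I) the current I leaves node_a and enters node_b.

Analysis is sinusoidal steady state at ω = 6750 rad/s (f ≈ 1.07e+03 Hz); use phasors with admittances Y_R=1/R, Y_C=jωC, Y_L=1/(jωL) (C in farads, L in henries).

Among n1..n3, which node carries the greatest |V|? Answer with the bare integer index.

1

Apply KCL at each of the 3 non-ground nodes and solve the resulting linear system.
Node n1: branches {R1, C1, R4, R5, I1} → V_1 = 0.3411-0.6981j
Node n2: branches {R1, R3, C2, R4} → V_2 = -0.01640-0.1395j
Node n3: branches {R2, R3, L1, I1} → V_3 = 0.0007820-0.1142j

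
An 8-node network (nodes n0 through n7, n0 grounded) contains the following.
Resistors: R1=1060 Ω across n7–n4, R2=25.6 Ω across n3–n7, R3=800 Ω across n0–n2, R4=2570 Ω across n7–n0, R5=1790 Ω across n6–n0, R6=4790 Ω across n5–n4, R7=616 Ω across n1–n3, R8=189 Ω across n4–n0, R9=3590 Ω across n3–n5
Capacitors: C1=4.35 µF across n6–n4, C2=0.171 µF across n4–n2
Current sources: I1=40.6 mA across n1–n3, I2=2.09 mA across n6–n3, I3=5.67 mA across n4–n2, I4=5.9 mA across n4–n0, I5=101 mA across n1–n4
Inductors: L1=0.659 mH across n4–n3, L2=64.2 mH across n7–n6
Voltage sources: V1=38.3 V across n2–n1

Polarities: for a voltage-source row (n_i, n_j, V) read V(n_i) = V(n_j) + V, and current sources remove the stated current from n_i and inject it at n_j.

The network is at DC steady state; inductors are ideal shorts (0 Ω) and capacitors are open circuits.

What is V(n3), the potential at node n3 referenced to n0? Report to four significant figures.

Apply KCL at each of the 7 non-ground nodes and solve the resulting linear system.
Node n1: branches {I1, R7, I5, V1} → V_1 = -61.83
Node n2: branches {R3, C2, I3, V1} → V_2 = -23.53
Node n3: branches {R2, I1, I2, L1, R7, R9} → V_3 = 3.789
Node n4: branches {R1, C1, C2, L1, I3, R6, I4, I5, R8} → V_4 = 3.789
Node n5: branches {R6, R9} → V_5 = 3.789
Node n6: branches {C1, R5, I2, L2} → V_6 = 3.651
Node n7: branches {R1, R2, R4, L2} → V_7 = 3.651
Source currents: i(L1)=0.06925, i(L2)=0.004129, i(V1)=0.03508

3.789 V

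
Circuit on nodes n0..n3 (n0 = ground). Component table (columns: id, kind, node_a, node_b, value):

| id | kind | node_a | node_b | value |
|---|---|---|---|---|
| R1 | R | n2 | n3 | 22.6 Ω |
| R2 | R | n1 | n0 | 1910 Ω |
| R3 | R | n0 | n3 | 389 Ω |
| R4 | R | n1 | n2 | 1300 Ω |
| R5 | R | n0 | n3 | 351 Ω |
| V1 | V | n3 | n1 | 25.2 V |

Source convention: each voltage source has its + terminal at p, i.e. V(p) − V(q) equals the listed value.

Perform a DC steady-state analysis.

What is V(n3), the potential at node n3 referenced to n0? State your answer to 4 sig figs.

2.220 V

Apply KCL at each of the 3 non-ground nodes and solve the resulting linear system.
Node n1: branches {R2, R4, V1} → V_1 = -22.98
Node n2: branches {R1, R4} → V_2 = 1.789
Node n3: branches {R1, R3, R5, V1} → V_3 = 2.220
Source currents: i(V1)=-0.03108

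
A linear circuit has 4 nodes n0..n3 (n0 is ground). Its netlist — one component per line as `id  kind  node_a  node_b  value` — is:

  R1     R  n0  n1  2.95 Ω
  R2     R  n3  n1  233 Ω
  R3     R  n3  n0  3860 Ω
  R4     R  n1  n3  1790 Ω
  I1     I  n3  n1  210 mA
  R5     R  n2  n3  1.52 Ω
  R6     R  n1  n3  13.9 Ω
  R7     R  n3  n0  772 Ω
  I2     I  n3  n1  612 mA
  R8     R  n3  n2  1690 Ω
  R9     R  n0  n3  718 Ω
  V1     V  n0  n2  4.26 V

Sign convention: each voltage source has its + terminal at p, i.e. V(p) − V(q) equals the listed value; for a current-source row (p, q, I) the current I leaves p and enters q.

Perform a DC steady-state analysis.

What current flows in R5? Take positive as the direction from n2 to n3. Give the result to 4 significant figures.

0.3552 A

Apply KCL at each of the 3 non-ground nodes and solve the resulting linear system.
Node n1: branches {R1, R2, R4, I1, R6, I2} → V_1 = 1.090
Node n2: branches {R5, R8, V1} → V_2 = -4.260
Node n3: branches {R2, R3, R4, I1, R5, R6, R7, I2, R8, R9} → V_3 = -4.800
Source currents: i(V1)=0.3555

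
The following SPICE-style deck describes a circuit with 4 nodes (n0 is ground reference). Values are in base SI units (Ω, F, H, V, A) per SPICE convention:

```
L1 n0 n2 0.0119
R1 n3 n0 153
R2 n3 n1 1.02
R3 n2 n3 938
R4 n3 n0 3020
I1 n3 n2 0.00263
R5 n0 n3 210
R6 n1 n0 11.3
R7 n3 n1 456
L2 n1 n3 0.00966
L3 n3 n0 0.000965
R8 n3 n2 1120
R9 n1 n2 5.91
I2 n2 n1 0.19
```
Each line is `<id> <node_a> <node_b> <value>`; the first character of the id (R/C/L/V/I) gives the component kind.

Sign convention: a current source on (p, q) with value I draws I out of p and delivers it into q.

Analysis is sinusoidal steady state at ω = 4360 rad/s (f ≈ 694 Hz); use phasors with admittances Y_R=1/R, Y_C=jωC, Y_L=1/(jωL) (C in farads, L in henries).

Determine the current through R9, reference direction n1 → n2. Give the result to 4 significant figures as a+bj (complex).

Element admittances at ω=4360 rad/s:
  Y(L1) = 0.000-0.01927j S between n0,n2
  Y(R1) = 0.006536+0.000j S between n3,n0
  Y(R2) = 0.9804+0.000j S between n3,n1
  Y(R3) = 0.001066+0.000j S between n2,n3
  Y(R4) = 0.0003311+0.000j S between n3,n0
  I1: injects 0.00263 A into n2 (from n3)
  Y(R5) = 0.004762+0.000j S between n0,n3
  Y(R6) = 0.08850+0.000j S between n1,n0
  Y(R7) = 0.002193+0.000j S between n3,n1
  Y(L2) = 0.000-0.02374j S between n1,n3
  Y(L3) = 0.000-0.2377j S between n3,n0
  Y(R8) = 0.0008929+0.000j S between n3,n2
  Y(R9) = 0.1692+0.000j S between n1,n2
  I2: injects 0.19 A into n1 (from n2)
Assemble and solve the 3×3 MNA system:
  V(n1)=0.07006-0.03391j  V(n2)=-1.008-0.1472j  V(n3)=0.06827-0.01749j

0.1824+0.01917j A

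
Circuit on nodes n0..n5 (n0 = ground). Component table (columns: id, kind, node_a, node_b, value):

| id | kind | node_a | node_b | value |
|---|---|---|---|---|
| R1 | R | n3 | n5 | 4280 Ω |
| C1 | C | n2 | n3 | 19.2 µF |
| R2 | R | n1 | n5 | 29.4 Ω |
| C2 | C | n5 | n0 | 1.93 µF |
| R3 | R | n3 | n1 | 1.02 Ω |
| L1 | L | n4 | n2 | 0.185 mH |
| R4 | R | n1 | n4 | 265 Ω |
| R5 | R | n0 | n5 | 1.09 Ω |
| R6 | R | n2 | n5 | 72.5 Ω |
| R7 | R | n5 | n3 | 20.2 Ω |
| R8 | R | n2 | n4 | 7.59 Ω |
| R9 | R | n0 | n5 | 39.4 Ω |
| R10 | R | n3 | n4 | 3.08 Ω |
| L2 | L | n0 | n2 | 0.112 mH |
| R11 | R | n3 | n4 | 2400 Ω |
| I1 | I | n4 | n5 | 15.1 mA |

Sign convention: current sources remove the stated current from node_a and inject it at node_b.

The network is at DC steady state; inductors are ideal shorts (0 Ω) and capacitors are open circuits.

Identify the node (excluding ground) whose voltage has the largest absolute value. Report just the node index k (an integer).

5

MNA unknowns: 5 node voltages V₁..V_5 plus 2 source currents (L1, L2)
R1: Y=0.0002336 on G[3,5]
C1: Y=0.000 on G[2,3]
R2: Y=0.03401 on G[1,5]
C2: Y=0.000 on G[5,0]
R3: Y=0.9804 on G[3,1]
L1: row V4−V2=0, i_L1 at 4,2
R4: Y=0.003774 on G[1,4]
R5: Y=0.9174 on G[0,5]
R6: Y=0.01379 on G[2,5]
R7: Y=0.04950 on G[5,3]
R8: Y=0.1318 on G[2,4]
R9: Y=0.02538 on G[0,5]
R10: Y=0.3247 on G[3,4]
L2: row V0−V2=0, i_L2 at 0,2
R11: Y=0.0004167 on G[3,4]
I1: z[4]−=0.0151, z[5]+=0.0151
solve → V1=0.003345, V2=0.000, V3=0.002962, V4=0.000, V5=0.01477
aux → i_L1=-0.01412, i_L2=0.01392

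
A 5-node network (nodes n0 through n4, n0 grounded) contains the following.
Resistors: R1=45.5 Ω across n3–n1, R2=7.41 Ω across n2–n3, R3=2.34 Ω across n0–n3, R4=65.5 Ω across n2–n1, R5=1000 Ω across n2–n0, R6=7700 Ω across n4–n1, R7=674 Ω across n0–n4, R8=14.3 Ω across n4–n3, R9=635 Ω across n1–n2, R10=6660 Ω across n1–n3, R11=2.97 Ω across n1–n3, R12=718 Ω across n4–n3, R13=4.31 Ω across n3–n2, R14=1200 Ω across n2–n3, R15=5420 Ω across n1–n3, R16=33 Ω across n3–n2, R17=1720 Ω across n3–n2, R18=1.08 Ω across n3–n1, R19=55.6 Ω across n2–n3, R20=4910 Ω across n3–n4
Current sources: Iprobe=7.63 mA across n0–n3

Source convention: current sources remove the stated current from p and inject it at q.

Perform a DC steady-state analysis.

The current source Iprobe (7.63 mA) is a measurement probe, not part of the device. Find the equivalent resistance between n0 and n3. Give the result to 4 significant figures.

R_eq = 2.327 Ω

Apply KCL at each of the 4 non-ground nodes and solve the resulting linear system.
Node n1: branches {R1, R4, R6, R9, R10, R11, R15, R18} → V_1 = 0.01775
Node n2: branches {R2, R4, R5, R9, R13, R14, R16, R17, R19} → V_2 = 0.01771
Node n3: branches {R1, R2, R3, R8, R10, R11, R12, R13, R14, R15, R16, R17, R18, R19, R20, Iprobe} → V_3 = 0.01775
Node n4: branches {R6, R7, R8, R12, R20} → V_4 = 0.01739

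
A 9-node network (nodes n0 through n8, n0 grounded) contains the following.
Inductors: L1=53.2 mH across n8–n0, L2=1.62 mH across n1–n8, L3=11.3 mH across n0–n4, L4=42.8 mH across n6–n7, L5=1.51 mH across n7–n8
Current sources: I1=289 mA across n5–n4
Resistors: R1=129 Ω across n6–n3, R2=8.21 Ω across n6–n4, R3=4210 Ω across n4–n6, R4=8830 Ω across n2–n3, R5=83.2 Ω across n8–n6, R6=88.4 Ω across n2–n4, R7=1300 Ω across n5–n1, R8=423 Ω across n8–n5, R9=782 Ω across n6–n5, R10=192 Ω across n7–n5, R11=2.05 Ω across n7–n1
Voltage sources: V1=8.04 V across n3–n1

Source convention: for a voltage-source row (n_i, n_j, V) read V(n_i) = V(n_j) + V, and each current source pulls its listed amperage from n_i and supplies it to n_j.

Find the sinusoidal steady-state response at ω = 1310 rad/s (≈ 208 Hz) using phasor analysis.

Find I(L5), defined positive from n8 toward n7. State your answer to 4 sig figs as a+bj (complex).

0.06176+0.02698j A

MNA unknowns: 8 node voltages V₁..V_8 plus 1 source current (V1)
L1: Y=0.000-0.01435j on G[8,0]
I1: z[5]−=0.289, z[4]+=0.289
R1: Y=0.007752+0.000j on G[6,3]
R2: Y=0.1218+0.000j on G[6,4]
L2: Y=0.000-0.4712j on G[1,8]
L3: Y=0.000-0.06755j on G[0,4]
R3: Y=0.0002375+0.000j on G[4,6]
R4: Y=0.0001133+0.000j on G[2,3]
R5: Y=0.01202+0.000j on G[8,6]
R6: Y=0.01131+0.000j on G[2,4]
R7: Y=0.0007692+0.000j on G[5,1]
R8: Y=0.002364+0.000j on G[8,5]
R9: Y=0.001279+0.000j on G[6,5]
R10: Y=0.005208+0.000j on G[7,5]
L4: Y=0.000-0.01784j on G[6,7]
L5: Y=0.000-0.5055j on G[7,8]
R11: Y=0.4878+0.000j on G[7,1]
V1: row V3−V1=8.04, i_V1 at 3,1
solve → V1=-5.021-6.381j, V2=1.081+1.273j, V3=3.019-6.381j, V4=1.061+1.349j, V5=-34.42-5.475j, V6=-0.5614+0.7689j, V7=-4.944-6.475j, V8=-4.997-6.353j
aux → i_V1=-0.02798+0.05629j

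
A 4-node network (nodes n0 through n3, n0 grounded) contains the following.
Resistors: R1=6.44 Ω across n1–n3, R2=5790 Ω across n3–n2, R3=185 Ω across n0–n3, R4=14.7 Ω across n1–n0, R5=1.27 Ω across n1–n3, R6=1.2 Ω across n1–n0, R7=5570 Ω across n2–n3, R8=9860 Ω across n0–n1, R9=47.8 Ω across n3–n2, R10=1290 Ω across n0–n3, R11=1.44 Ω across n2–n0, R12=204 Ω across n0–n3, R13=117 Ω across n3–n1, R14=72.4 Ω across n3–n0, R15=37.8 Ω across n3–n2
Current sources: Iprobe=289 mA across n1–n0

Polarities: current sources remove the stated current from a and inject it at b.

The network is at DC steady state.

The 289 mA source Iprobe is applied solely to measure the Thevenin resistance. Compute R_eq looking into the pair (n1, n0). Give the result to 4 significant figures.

Apply KCL at each of the 3 non-ground nodes and solve the resulting linear system.
Node n1: branches {R1, R4, R5, R6, R8, R13, Iprobe} → V_1 = -0.2991
Node n2: branches {R2, R7, R9, R11, R15} → V_2 = -0.01792
Node n3: branches {R1, R2, R3, R5, R7, R9, R10, R12, R13, R14, R15} → V_3 = -0.2787

R_eq = 1.035 Ω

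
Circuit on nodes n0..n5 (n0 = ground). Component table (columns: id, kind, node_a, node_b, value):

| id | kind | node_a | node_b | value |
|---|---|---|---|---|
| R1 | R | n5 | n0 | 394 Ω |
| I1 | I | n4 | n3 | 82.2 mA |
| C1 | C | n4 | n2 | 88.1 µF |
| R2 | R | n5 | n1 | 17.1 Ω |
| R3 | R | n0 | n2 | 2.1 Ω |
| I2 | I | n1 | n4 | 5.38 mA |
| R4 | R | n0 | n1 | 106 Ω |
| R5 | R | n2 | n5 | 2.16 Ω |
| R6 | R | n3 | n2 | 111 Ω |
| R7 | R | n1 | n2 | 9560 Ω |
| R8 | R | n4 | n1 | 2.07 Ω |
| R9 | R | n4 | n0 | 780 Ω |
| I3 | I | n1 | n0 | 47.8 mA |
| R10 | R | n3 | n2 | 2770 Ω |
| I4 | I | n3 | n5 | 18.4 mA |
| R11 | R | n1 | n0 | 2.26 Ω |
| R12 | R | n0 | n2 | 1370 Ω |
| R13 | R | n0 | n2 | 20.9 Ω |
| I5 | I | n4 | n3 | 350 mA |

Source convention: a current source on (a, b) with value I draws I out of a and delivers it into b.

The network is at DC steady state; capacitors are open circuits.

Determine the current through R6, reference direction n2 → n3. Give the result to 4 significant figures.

Element admittances at DC:
  Y(R1) = 0.002538 S between n5,n0
  I1: injects 0.0822 A into n3 (from n4)
  Y(C1) = 0.000 S between n4,n2
  Y(R2) = 0.05848 S between n5,n1
  Y(R3) = 0.4762 S between n0,n2
  I2: injects 0.00538 A into n4 (from n1)
  Y(R4) = 0.009434 S between n0,n1
  Y(R5) = 0.4630 S between n2,n5
  Y(R6) = 0.009009 S between n3,n2
  Y(R7) = 0.0001046 S between n1,n2
  Y(R8) = 0.4831 S between n4,n1
  Y(R9) = 0.001282 S between n4,n0
  I3: injects 0.0478 A into n0 (from n1)
  Y(R10) = 0.0003610 S between n3,n2
  I4: injects 0.0184 A into n5 (from n3)
  Y(R11) = 0.4425 S between n1,n0
  Y(R12) = 0.0007299 S between n0,n2
  Y(R13) = 0.04785 S between n0,n2
  I5: injects 0.35 A into n3 (from n4)
Assemble and solve the 5×5 MNA system:
  V(n1)=-0.8756  V(n2)=0.6647  V(n3)=44.83  V(n4)=-1.754  V(n5)=0.5247

-0.3979 A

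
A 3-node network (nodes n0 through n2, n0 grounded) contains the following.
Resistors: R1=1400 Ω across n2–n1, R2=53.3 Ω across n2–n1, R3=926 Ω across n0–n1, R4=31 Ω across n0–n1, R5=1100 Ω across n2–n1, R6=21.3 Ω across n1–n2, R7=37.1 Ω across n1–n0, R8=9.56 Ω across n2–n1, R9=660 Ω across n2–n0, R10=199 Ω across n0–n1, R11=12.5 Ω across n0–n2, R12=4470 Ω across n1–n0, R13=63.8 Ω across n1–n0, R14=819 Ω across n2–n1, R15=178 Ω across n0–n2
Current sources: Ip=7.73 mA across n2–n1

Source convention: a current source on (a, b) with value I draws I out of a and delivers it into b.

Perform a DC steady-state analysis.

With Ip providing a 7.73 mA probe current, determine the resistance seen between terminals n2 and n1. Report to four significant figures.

R_eq = 4.647 Ω

Apply KCL at each of the 2 non-ground nodes and solve the resulting linear system.
Node n1: branches {R1, R2, R3, R4, R5, R6, R7, R8, R10, R12, R13, R14, Ip} → V_1 = 0.01859
Node n2: branches {R1, R2, R5, R6, R8, R9, R11, R14, R15, Ip} → V_2 = -0.01733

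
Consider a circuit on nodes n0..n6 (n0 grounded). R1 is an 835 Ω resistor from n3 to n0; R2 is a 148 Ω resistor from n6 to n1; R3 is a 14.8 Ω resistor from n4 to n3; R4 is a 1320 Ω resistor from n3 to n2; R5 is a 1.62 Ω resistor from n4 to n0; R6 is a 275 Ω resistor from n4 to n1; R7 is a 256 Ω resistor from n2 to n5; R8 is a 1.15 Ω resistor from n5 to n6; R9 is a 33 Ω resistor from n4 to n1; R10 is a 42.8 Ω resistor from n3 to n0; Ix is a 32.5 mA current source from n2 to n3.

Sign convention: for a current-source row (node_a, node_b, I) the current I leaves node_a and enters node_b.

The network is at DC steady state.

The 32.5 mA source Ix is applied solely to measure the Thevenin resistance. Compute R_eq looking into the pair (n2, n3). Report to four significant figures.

MNA unknowns: 6 node voltages V₁..V_6
R1: Y=0.001198 on G[3,0]
R2: Y=0.006757 on G[6,1]
R3: Y=0.06757 on G[4,3]
R4: Y=0.0007576 on G[3,2]
R5: Y=0.6173 on G[4,0]
R6: Y=0.003636 on G[4,1]
R7: Y=0.003906 on G[2,5]
R8: Y=0.8696 on G[5,6]
R9: Y=0.03030 on G[4,1]
R10: Y=0.02336 on G[3,0]
Ix: z[2]−=0.0325, z[3]+=0.0325
solve → V1=-0.7261, V2=-10.57, V3=0.2563, V4=-0.01020, V5=-4.350, V6=-4.322

R_eq = 333.1 Ω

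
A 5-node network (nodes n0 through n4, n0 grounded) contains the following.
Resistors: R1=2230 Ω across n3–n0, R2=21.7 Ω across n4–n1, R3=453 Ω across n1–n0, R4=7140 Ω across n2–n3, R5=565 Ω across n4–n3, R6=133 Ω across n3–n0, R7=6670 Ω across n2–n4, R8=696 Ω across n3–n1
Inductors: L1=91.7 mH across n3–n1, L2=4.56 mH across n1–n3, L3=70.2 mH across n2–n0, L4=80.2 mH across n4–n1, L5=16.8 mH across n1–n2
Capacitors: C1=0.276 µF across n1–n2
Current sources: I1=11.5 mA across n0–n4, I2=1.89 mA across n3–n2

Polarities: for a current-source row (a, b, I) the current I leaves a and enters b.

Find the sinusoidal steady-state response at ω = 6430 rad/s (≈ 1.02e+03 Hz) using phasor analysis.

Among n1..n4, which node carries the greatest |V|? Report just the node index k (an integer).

4

MNA unknowns: 4 node voltages V₁..V_4
R1: Y=0.0004484+0.000j on G[3,0]
L1: Y=0.000-0.001696j on G[3,1]
R2: Y=0.04608+0.000j on G[4,1]
R3: Y=0.002208+0.000j on G[1,0]
C1: Y=0.000+0.001775j on G[1,2]
R4: Y=0.0001401+0.000j on G[2,3]
R5: Y=0.001770+0.000j on G[4,3]
L2: Y=0.000-0.03411j on G[1,3]
L3: Y=0.000-0.002215j on G[2,0]
I1: z[0]−=0.0115, z[4]+=0.0115
L4: Y=0.000-0.001939j on G[4,1]
R6: Y=0.007519+0.000j on G[3,0]
R7: Y=0.0001499+0.000j on G[2,4]
R8: Y=0.001437+0.000j on G[3,1]
L5: Y=0.000-0.009257j on G[1,2]
I2: z[3]−=0.00189, z[2]+=0.00189
solve → V1=1.021+0.3839j, V2=0.7953+0.5015j, V3=1.021+0.1148j, V4=1.260+0.3840j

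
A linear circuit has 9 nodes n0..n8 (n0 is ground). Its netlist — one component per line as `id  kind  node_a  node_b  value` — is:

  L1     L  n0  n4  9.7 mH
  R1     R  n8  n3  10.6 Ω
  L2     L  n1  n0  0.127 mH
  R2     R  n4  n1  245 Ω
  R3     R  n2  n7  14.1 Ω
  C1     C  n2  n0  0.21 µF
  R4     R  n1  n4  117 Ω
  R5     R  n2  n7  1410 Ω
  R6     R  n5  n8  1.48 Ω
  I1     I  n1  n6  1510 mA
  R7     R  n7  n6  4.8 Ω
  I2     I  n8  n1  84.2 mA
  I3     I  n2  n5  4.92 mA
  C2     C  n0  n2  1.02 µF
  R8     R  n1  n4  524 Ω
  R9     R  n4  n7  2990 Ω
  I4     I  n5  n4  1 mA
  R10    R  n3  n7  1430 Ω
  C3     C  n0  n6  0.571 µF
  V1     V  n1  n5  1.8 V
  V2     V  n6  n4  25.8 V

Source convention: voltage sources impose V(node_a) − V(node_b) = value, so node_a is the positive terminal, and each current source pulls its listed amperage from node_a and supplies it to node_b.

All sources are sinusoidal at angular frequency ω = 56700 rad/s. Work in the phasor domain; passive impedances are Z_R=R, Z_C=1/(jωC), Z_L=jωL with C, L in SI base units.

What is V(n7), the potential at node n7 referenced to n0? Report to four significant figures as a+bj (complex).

Element admittances at ω=56700 rad/s:
  Y(L1) = 0.000-0.001818j S between n0,n4
  Y(R1) = 0.09434+0.000j S between n8,n3
  Y(L2) = 0.000-0.1389j S between n1,n0
  Y(R2) = 0.004082+0.000j S between n4,n1
  Y(R3) = 0.07092+0.000j S between n2,n7
  Y(C1) = 0.000+0.01191j S between n2,n0
  Y(R4) = 0.008547+0.000j S between n1,n4
  Y(R5) = 0.0007092+0.000j S between n2,n7
  Y(R6) = 0.6757+0.000j S between n5,n8
  I1: injects 1.51 A into n6 (from n1)
  Y(R7) = 0.2083+0.000j S between n7,n6
  I2: injects 0.0842 A into n1 (from n8)
  I3: injects 0.00492 A into n5 (from n2)
  Y(C2) = 0.000+0.05783j S between n0,n2
  Y(R8) = 0.001908+0.000j S between n1,n4
  Y(R9) = 0.0003344+0.000j S between n4,n7
  I4: injects 0.001 A into n4 (from n5)
  Y(R10) = 0.0006993+0.000j S between n3,n7
  Y(C3) = 0.000+0.03238j S between n0,n6
  V1: constraint V(n1)−V(n5) = 1.8
  V2: constraint V(n6)−V(n4) = 25.8
Assemble and solve the 10×10 MNA system:
  V(n1)=1.002-12.09j  V(n2)=-5.003-14.74j  V(n3)=-0.8358-12.15j  V(n4)=-11.36-21.30j  V(n5)=-0.7978-12.09j  V(n6)=14.44-21.30j  V(n7)=9.413-19.61j  V(n8)=-0.9118-12.10j
  i(V1)=0.07311+0.005214j  i(V2)=-0.2264-0.1139j

9.413-19.61j V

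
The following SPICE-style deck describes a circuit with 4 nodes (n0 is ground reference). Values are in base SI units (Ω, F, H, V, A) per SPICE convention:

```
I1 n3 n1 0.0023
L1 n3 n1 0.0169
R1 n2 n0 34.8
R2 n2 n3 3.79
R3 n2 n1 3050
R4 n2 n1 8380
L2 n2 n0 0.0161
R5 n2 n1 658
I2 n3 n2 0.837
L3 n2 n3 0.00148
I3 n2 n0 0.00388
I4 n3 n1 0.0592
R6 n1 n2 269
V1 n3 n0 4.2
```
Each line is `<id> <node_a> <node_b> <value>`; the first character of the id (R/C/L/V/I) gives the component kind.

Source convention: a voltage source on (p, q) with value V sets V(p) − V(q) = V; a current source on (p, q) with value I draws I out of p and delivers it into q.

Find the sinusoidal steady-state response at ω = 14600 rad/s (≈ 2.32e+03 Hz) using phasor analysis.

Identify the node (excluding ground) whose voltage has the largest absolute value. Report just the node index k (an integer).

1

Element admittances at ω=14600 rad/s:
  I1: injects 0.0023 A into n1 (from n3)
  Y(L1) = 0.000-0.004053j S between n3,n1
  Y(R1) = 0.02874+0.000j S between n2,n0
  Y(R2) = 0.2639+0.000j S between n2,n3
  Y(R3) = 0.0003279+0.000j S between n2,n1
  Y(R4) = 0.0001193+0.000j S between n2,n1
  Y(L2) = 0.000-0.004254j S between n2,n0
  Y(R5) = 0.001520+0.000j S between n2,n1
  I2: injects 0.837 A into n2 (from n3)
  Y(L3) = 0.000-0.04628j S between n2,n3
  I3: injects 0.00388 A into n0 (from n2)
  I4: injects 0.0592 A into n1 (from n3)
  Y(R6) = 0.003717+0.000j S between n1,n2
  V1: constraint V(n3)−V(n0) = 4.2
Assemble and solve the 4×4 MNA system:
  V(n1)=12.71+6.671j  V(n2)=6.649+0.6019j  V(n3)=4.200+0.000j
  i(V1)=-0.1975+0.01099j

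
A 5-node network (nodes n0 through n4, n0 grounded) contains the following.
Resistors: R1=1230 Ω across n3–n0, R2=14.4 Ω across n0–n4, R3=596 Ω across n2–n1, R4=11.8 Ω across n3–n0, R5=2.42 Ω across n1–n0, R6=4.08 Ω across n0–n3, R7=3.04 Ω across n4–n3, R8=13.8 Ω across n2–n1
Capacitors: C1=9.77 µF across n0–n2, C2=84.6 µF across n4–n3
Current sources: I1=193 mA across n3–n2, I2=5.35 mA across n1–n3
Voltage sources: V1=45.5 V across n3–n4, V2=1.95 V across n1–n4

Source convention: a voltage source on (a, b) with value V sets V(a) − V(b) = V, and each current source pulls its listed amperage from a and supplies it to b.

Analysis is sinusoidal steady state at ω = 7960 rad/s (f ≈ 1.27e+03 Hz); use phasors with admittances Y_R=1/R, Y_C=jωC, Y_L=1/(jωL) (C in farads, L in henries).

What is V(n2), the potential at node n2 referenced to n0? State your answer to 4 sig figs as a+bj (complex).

-6.466+7.400j V

Apply KCL at each of the 4 non-ground nodes and solve the resulting linear system.
Node n1: branches {R3, R5, I2, R8, V2} → V_1 = -16.83+0.6182j
Node n2: branches {C1, R3, I1, R8} → V_2 = -6.466+7.400j
Node n3: branches {R1, C2, R4, I1, R6, R7, I2, V1} → V_3 = 26.72+0.6182j
Node n4: branches {R2, C2, R7, V1, V2} → V_4 = -18.78+0.6182j
Source currents: i(V1)=-23.99-30.84j, i(V2)=7.718+0.2474j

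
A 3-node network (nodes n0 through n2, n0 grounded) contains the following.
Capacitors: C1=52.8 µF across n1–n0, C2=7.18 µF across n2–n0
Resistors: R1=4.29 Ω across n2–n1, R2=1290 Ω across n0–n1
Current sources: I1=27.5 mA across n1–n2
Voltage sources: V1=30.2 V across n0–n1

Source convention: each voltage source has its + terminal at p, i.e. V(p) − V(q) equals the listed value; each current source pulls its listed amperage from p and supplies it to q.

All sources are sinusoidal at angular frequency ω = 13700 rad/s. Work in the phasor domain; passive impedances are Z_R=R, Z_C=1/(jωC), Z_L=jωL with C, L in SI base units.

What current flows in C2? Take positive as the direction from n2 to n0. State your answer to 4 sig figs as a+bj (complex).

-1.060-2.512j A

MNA unknowns: 2 node voltages V₁..V_2 plus 1 source current (V1)
C1: Y=0.000+0.7234j on G[1,0]
R1: Y=0.2331+0.000j on G[2,1]
C2: Y=0.000+0.09837j on G[2,0]
I1: z[1]−=0.0275, z[2]+=0.0275
R2: Y=0.0007752+0.000j on G[0,1]
V1: row V0−V1=30.2, i_V1 at 0,1
solve → V1=-30.20+0.000j, V2=-25.53+10.78j
aux → i_V1=-1.083-24.36j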